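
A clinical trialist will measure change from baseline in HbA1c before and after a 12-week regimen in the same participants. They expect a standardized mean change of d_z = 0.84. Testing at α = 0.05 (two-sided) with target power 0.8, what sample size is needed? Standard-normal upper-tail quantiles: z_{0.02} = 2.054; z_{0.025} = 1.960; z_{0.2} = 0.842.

n = 12 pairs

For a paired (one-sample on differences) test: n = ((z_{α/2} + z_β) / d)².
z_{α/2} + z_β = 1.960 + 0.842 = 2.802.
n = (2.802 / 0.84)² = 3.336² = 11.13.
Round up.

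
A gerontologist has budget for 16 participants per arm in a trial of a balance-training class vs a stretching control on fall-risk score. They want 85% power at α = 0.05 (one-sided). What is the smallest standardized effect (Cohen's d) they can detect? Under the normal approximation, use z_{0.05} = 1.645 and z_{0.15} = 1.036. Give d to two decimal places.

For two independent groups of n = 16 each: d_min = (z_{α} + z_β)·√(2/n).
z-sum = 1.645 + 1.036 = 2.681.
d_min = 2.681 × √(2/16) = 2.681 × 0.3536 = 0.948.

d_min ≈ 0.95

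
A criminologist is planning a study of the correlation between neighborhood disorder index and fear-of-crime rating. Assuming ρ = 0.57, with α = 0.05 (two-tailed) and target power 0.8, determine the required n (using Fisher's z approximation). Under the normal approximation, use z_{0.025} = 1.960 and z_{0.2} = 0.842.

Fisher's z: C = ½·ln((1+r)/(1−r)) = ½·ln(3.6512) = 0.6475.
n = ((z_{α/2} + z_β)/C)² + 3.
(1.960 + 0.842) / 0.6475 = 2.802 / 0.6475 = 4.327.
n = 4.327² + 3 = 18.73 + 3 = 21.7.
Round up.

n = 22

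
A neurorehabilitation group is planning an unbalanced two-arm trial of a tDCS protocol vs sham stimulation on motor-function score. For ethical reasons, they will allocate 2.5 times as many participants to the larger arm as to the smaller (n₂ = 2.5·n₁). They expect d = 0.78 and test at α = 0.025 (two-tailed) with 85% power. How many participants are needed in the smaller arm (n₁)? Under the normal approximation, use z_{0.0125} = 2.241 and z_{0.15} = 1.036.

n₁ = 25

With allocation ratio k = n₂/n₁ = 2.5, Var(x̄₁−x̄₂) = σ²(1/n₁ + 1/(k·n₁)) = σ²·(k+1)/(k·n₁).
So n₁ = (1 + 1/k)·((z_{α/2} + z_β)/d)² = 1.400 × (3.277/0.78)².
n₁ = 1.400 × 17.65 = 24.7.
Round up: n₁ = 25, giving n₂ = ⌈2.5 × 25⌉ = ⌈62.5⌉ = 63.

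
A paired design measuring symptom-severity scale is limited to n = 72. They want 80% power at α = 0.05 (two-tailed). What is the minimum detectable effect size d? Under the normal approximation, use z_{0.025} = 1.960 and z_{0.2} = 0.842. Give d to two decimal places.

For a single sample (or paired design) of n = 72: d_min = (z_{α/2} + z_β)/√n.
z-sum = 1.960 + 0.842 = 2.802.
d_min = 2.802 / √72 = 2.802 / 8.485 = 0.330.

d_min ≈ 0.33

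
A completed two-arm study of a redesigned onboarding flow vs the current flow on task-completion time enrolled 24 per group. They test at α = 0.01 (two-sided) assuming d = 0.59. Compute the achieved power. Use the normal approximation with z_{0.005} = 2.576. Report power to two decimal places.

For two equal groups, power = Φ(d·√(n/2) − z_{α/2}).
d·√(n/2) = 0.59 × √(24/2) = 0.59 × 3.464 = 2.044.
z_β = 2.044 − 2.576 = -0.532.
Power = Φ(-0.532) = 0.297.

power ≈ 0.30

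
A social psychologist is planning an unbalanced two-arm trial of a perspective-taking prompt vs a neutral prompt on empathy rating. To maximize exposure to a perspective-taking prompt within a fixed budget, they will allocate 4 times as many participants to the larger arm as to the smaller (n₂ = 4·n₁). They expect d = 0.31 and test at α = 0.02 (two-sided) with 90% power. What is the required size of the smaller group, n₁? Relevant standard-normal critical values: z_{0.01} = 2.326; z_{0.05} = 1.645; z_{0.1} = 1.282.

With allocation ratio k = n₂/n₁ = 4, Var(x̄₁−x̄₂) = σ²(1/n₁ + 1/(k·n₁)) = σ²·(k+1)/(k·n₁).
So n₁ = (1 + 1/k)·((z_{α/2} + z_β)/d)² = 1.250 × (3.608/0.31)².
n₁ = 1.250 × 135.46 = 169.3.
Round up: n₁ = 170, giving n₂ = 4 × 170 = 680.

n₁ = 170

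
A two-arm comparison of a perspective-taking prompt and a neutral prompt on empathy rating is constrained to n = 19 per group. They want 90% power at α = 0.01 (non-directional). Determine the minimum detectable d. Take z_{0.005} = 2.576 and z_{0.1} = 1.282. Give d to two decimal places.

For two independent groups of n = 19 each: d_min = (z_{α/2} + z_β)·√(2/n).
z-sum = 2.576 + 1.282 = 3.858.
d_min = 3.858 × √(2/19) = 3.858 × 0.3244 = 1.252.

d_min ≈ 1.25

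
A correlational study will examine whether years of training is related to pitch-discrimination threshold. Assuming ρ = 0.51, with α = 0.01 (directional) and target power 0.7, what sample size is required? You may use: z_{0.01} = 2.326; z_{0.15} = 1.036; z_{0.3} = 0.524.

n = 29

Fisher's z: C = ½·ln((1+r)/(1−r)) = ½·ln(3.0816) = 0.5627.
n = ((z_{α} + z_β)/C)² + 3.
(2.326 + 0.524) / 0.5627 = 2.850 / 0.5627 = 5.065.
n = 5.065² + 3 = 25.65 + 3 = 28.7.
Round up.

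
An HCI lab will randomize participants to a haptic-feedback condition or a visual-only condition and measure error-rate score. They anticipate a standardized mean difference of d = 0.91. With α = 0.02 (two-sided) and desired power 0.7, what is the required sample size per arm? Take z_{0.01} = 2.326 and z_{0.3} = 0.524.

n = 20 per group

For two independent groups with equal n: n = 2·((z_{α/2} + z_β) / d)².
z_{α/2} + z_β = 2.326 + 0.524 = 2.850.
n = 2 × (2.850 / 0.91)² = 2 × 3.132² = 2 × 9.81 = 19.6.
Round up to the next whole participant.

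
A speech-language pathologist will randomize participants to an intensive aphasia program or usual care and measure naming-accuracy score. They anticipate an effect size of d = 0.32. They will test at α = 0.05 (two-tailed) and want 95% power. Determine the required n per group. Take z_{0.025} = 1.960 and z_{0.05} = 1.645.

For two independent groups with equal n: n = 2·((z_{α/2} + z_β) / d)².
z_{α/2} + z_β = 1.960 + 1.645 = 3.605.
n = 2 × (3.605 / 0.32)² = 2 × 11.266² = 2 × 126.91 = 253.8.
Round up to the next whole participant.

n = 254 per group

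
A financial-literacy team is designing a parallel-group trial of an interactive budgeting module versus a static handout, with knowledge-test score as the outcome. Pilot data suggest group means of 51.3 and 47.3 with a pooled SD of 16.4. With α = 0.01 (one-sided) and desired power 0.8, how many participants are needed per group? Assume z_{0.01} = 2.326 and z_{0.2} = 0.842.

n = 338 per group

Cohen's d = |M₁ − M₂| / SD_pooled = |51.3 − 47.3| / 16.4 = 4.0 / 16.4 = 0.244.
For two independent groups with equal n: n = 2·((z_{α} + z_β) / d)².
z_{α} + z_β = 2.326 + 0.842 = 3.168.
n = 2 × (3.168 / 0.244)² = 2 × 12.984² = 2 × 168.57 = 337.1.
Round up to the next whole participant.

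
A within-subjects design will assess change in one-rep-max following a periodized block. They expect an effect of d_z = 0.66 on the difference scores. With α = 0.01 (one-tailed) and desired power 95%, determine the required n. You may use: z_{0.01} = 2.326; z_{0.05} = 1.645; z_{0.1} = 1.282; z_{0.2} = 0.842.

n = 37 pairs

For a paired (one-sample on differences) test: n = ((z_{α} + z_β) / d)².
z_{α} + z_β = 2.326 + 1.645 = 3.971.
n = (3.971 / 0.66)² = 6.017² = 36.20.
Round up.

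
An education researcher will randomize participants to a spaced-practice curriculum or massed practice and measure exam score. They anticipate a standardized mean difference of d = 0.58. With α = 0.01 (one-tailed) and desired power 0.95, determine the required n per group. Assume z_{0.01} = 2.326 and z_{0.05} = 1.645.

n = 94 per group

For two independent groups with equal n: n = 2·((z_{α} + z_β) / d)².
z_{α} + z_β = 2.326 + 1.645 = 3.971.
n = 2 × (3.971 / 0.58)² = 2 × 6.847² = 2 × 46.88 = 93.8.
Round up to the next whole participant.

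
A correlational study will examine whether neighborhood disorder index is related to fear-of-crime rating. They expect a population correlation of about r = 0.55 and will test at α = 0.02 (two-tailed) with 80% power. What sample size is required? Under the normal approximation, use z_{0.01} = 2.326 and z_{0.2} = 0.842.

n = 30

Fisher's z: C = ½·ln((1+r)/(1−r)) = ½·ln(3.4444) = 0.6184.
n = ((z_{α/2} + z_β)/C)² + 3.
(2.326 + 0.842) / 0.6184 = 3.168 / 0.6184 = 5.123.
n = 5.123² + 3 = 26.24 + 3 = 29.2.
Round up.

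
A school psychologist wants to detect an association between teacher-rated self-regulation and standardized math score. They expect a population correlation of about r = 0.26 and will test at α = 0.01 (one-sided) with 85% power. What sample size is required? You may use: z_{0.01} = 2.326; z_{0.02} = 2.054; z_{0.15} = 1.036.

n = 163

Fisher's z: C = ½·ln((1+r)/(1−r)) = ½·ln(1.7027) = 0.2661.
n = ((z_{α} + z_β)/C)² + 3.
(2.326 + 1.036) / 0.2661 = 3.362 / 0.2661 = 12.634.
n = 12.634² + 3 = 159.63 + 3 = 162.6.
Round up.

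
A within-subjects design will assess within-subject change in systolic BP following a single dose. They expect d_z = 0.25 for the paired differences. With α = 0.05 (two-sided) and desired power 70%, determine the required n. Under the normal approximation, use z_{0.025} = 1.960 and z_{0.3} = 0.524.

n = 99 pairs

For a paired (one-sample on differences) test: n = ((z_{α/2} + z_β) / d)².
z_{α/2} + z_β = 1.960 + 0.524 = 2.484.
n = (2.484 / 0.25)² = 9.936² = 98.72.
Round up.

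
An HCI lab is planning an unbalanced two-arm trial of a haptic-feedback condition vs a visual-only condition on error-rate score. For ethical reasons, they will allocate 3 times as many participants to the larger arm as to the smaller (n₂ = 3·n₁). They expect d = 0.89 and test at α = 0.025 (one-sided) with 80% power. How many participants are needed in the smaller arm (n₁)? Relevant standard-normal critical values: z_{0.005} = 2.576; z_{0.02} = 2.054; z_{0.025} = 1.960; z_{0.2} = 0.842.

n₁ = 14

With allocation ratio k = n₂/n₁ = 3, Var(x̄₁−x̄₂) = σ²(1/n₁ + 1/(k·n₁)) = σ²·(k+1)/(k·n₁).
So n₁ = (1 + 1/k)·((z_{α} + z_β)/d)² = 1.333 × (2.802/0.89)².
n₁ = 1.333 × 9.91 = 13.2.
Round up: n₁ = 14, giving n₂ = 3 × 14 = 42.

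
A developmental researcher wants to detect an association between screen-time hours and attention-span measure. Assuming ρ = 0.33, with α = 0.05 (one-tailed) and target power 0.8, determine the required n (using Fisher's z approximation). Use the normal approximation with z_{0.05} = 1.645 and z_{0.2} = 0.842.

n = 56

Fisher's z: C = ½·ln((1+r)/(1−r)) = ½·ln(1.9851) = 0.3428.
n = ((z_{α} + z_β)/C)² + 3.
(1.645 + 0.842) / 0.3428 = 2.487 / 0.3428 = 7.255.
n = 7.255² + 3 = 52.63 + 3 = 55.6.
Round up.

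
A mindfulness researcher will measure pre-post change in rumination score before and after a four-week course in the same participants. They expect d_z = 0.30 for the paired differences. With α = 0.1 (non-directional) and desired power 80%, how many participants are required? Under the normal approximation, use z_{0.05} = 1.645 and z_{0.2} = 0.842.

For a paired (one-sample on differences) test: n = ((z_{α/2} + z_β) / d)².
z_{α/2} + z_β = 1.645 + 0.842 = 2.487.
n = (2.487 / 0.30)² = 8.290² = 68.72.
Round up.

n = 69 pairs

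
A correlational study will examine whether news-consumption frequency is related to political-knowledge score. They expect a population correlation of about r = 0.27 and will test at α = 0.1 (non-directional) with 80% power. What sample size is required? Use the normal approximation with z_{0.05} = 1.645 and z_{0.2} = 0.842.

Fisher's z: C = ½·ln((1+r)/(1−r)) = ½·ln(1.7397) = 0.2769.
n = ((z_{α/2} + z_β)/C)² + 3.
(1.645 + 0.842) / 0.2769 = 2.487 / 0.2769 = 8.982.
n = 8.982² + 3 = 80.67 + 3 = 83.7.
Round up.

n = 84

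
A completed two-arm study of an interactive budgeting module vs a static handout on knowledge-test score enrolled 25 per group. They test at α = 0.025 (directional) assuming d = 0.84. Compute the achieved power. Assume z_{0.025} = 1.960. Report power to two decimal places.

power ≈ 0.84

For two equal groups, power = Φ(d·√(n/2) − z_{α}).
d·√(n/2) = 0.84 × √(25/2) = 0.84 × 3.536 = 2.970.
z_β = 2.970 − 1.960 = 1.010.
Power = Φ(1.010) = 0.844.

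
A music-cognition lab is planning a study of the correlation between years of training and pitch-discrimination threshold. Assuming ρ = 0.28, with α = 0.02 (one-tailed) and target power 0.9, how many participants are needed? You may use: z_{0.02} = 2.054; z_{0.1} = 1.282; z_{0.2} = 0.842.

n = 138

Fisher's z: C = ½·ln((1+r)/(1−r)) = ½·ln(1.7778) = 0.2877.
n = ((z_{α} + z_β)/C)² + 3.
(2.054 + 1.282) / 0.2877 = 3.336 / 0.2877 = 11.595.
n = 11.595² + 3 = 134.45 + 3 = 137.5.
Round up.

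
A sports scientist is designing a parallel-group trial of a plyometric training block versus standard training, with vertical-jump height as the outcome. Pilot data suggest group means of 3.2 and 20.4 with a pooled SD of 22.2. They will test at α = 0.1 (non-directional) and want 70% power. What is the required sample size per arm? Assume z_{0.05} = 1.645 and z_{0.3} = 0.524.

Cohen's d = |M₁ − M₂| / SD_pooled = |3.2 − 20.4| / 22.2 = 17.2 / 22.2 = 0.775.
For two independent groups with equal n: n = 2·((z_{α/2} + z_β) / d)².
z_{α/2} + z_β = 1.645 + 0.524 = 2.169.
n = 2 × (2.169 / 0.775)² = 2 × 2.799² = 2 × 7.83 = 15.7.
Round up to the next whole participant.

n = 16 per group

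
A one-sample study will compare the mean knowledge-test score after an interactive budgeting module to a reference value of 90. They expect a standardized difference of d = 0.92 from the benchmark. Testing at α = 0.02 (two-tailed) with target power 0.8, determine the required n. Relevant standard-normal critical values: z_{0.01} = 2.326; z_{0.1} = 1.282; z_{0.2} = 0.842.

n = 12

For a one-sample test: n = ((z_{α/2} + z_β) / d)².
z_{α/2} + z_β = 2.326 + 0.842 = 3.168.
n = (3.168 / 0.92)² = 3.443² = 11.86.
Round up.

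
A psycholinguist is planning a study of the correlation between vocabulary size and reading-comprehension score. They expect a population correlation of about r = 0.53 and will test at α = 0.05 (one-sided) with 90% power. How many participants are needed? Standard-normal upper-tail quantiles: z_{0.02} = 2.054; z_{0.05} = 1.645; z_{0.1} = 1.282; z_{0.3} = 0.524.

Fisher's z: C = ½·ln((1+r)/(1−r)) = ½·ln(3.2553) = 0.5901.
n = ((z_{α} + z_β)/C)² + 3.
(1.645 + 1.282) / 0.5901 = 2.927 / 0.5901 = 4.960.
n = 4.960² + 3 = 24.60 + 3 = 27.6.
Round up.

n = 28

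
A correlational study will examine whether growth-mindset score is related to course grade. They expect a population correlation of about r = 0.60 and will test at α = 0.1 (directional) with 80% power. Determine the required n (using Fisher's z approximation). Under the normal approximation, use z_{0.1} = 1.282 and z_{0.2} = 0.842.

Fisher's z: C = ½·ln((1+r)/(1−r)) = ½·ln(4.0000) = 0.6931.
n = ((z_{α} + z_β)/C)² + 3.
(1.282 + 0.842) / 0.6931 = 2.124 / 0.6931 = 3.064.
n = 3.064² + 3 = 9.39 + 3 = 12.4.
Round up.

n = 13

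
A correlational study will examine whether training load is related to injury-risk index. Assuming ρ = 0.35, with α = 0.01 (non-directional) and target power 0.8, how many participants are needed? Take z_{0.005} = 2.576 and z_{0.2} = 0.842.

n = 91

Fisher's z: C = ½·ln((1+r)/(1−r)) = ½·ln(2.0769) = 0.3654.
n = ((z_{α/2} + z_β)/C)² + 3.
(2.576 + 0.842) / 0.3654 = 3.418 / 0.3654 = 9.354.
n = 9.354² + 3 = 87.50 + 3 = 90.5.
Round up.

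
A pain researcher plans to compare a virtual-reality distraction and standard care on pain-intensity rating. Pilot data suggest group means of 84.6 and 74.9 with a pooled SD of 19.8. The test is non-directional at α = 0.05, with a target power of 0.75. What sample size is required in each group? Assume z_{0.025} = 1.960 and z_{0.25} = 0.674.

n = 58 per group

Cohen's d = |M₁ − M₂| / SD_pooled = |84.6 − 74.9| / 19.8 = 9.7 / 19.8 = 0.490.
For two independent groups with equal n: n = 2·((z_{α/2} + z_β) / d)².
z_{α/2} + z_β = 1.960 + 0.674 = 2.634.
n = 2 × (2.634 / 0.490)² = 2 × 5.376² = 2 × 28.90 = 57.8.
Round up to the next whole participant.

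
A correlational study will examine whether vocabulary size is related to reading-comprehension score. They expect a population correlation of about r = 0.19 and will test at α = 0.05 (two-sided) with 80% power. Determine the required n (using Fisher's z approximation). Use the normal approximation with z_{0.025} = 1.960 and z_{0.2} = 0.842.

n = 216

Fisher's z: C = ½·ln((1+r)/(1−r)) = ½·ln(1.4691) = 0.1923.
n = ((z_{α/2} + z_β)/C)² + 3.
(1.960 + 0.842) / 0.1923 = 2.802 / 0.1923 = 14.571.
n = 14.571² + 3 = 212.31 + 3 = 215.3.
Round up.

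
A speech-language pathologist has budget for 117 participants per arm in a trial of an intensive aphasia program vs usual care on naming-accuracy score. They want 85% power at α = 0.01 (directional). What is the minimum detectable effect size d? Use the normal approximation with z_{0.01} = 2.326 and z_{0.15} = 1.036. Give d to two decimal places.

For two independent groups of n = 117 each: d_min = (z_{α} + z_β)·√(2/n).
z-sum = 2.326 + 1.036 = 3.362.
d_min = 3.362 × √(2/117) = 3.362 × 0.1307 = 0.440.

d_min ≈ 0.44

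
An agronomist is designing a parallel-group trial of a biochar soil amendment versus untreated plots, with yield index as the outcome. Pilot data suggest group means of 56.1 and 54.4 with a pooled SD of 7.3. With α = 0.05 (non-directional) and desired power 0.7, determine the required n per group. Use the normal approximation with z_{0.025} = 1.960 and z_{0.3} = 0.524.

Cohen's d = |M₁ − M₂| / SD_pooled = |56.1 − 54.4| / 7.3 = 1.7 / 7.3 = 0.233.
For two independent groups with equal n: n = 2·((z_{α/2} + z_β) / d)².
z_{α/2} + z_β = 1.960 + 0.524 = 2.484.
n = 2 × (2.484 / 0.233)² = 2 × 10.661² = 2 × 113.66 = 227.3.
Round up to the next whole participant.

n = 228 per group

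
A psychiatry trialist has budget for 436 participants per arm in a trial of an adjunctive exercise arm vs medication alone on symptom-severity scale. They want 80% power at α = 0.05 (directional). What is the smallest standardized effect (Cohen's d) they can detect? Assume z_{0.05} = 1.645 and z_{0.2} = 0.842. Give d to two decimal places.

d_min ≈ 0.17

For two independent groups of n = 436 each: d_min = (z_{α} + z_β)·√(2/n).
z-sum = 1.645 + 0.842 = 2.487.
d_min = 2.487 × √(2/436) = 2.487 × 0.0677 = 0.168.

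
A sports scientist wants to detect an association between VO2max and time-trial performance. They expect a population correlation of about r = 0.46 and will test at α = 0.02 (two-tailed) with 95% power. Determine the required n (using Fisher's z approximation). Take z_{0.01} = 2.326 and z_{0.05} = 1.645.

Fisher's z: C = ½·ln((1+r)/(1−r)) = ½·ln(2.7037) = 0.4973.
n = ((z_{α/2} + z_β)/C)² + 3.
(2.326 + 1.645) / 0.4973 = 3.971 / 0.4973 = 7.985.
n = 7.985² + 3 = 63.76 + 3 = 66.8.
Round up.

n = 67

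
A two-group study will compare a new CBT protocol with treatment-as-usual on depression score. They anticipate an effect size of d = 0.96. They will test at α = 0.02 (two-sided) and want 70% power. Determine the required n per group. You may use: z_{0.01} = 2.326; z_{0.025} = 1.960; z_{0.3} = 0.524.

For two independent groups with equal n: n = 2·((z_{α/2} + z_β) / d)².
z_{α/2} + z_β = 2.326 + 0.524 = 2.850.
n = 2 × (2.850 / 0.96)² = 2 × 2.969² = 2 × 8.81 = 17.6.
Round up to the next whole participant.

n = 18 per group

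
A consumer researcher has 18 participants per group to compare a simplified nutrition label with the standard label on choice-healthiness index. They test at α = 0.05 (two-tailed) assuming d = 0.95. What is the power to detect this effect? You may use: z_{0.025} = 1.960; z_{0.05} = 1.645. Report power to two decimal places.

For two equal groups, power = Φ(d·√(n/2) − z_{α/2}).
d·√(n/2) = 0.95 × √(18/2) = 0.95 × 3.000 = 2.850.
z_β = 2.850 − 1.960 = 0.890.
Power = Φ(0.890) = 0.813.

power ≈ 0.81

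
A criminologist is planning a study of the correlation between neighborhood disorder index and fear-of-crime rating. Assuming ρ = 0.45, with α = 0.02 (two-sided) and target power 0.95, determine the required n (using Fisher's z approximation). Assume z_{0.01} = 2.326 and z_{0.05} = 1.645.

n = 71

Fisher's z: C = ½·ln((1+r)/(1−r)) = ½·ln(2.6364) = 0.4847.
n = ((z_{α/2} + z_β)/C)² + 3.
(2.326 + 1.645) / 0.4847 = 3.971 / 0.4847 = 8.193.
n = 8.193² + 3 = 67.12 + 3 = 70.1.
Round up.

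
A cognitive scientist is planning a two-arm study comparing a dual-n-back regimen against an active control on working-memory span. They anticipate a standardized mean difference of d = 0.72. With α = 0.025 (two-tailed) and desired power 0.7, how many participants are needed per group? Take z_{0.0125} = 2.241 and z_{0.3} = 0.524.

n = 30 per group

For two independent groups with equal n: n = 2·((z_{α/2} + z_β) / d)².
z_{α/2} + z_β = 2.241 + 0.524 = 2.765.
n = 2 × (2.765 / 0.72)² = 2 × 3.840² = 2 × 14.75 = 29.5.
Round up to the next whole participant.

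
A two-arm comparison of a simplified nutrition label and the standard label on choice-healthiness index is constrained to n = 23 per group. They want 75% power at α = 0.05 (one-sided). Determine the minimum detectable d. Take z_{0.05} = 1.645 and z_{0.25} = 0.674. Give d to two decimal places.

For two independent groups of n = 23 each: d_min = (z_{α} + z_β)·√(2/n).
z-sum = 1.645 + 0.674 = 2.319.
d_min = 2.319 × √(2/23) = 2.319 × 0.2949 = 0.684.

d_min ≈ 0.68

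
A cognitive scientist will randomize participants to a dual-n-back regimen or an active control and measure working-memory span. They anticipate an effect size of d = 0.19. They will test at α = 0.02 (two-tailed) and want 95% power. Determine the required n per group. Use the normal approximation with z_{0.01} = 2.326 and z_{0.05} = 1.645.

n = 874 per group

For two independent groups with equal n: n = 2·((z_{α/2} + z_β) / d)².
z_{α/2} + z_β = 2.326 + 1.645 = 3.971.
n = 2 × (3.971 / 0.19)² = 2 × 20.900² = 2 × 436.81 = 873.6.
Round up to the next whole participant.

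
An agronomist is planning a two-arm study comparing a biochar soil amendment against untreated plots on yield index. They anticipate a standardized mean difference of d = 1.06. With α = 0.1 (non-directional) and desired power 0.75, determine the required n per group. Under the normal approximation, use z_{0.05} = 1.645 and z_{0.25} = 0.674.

n = 10 per group

For two independent groups with equal n: n = 2·((z_{α/2} + z_β) / d)².
z_{α/2} + z_β = 1.645 + 0.674 = 2.319.
n = 2 × (2.319 / 1.06)² = 2 × 2.188² = 2 × 4.79 = 9.6.
Round up to the next whole participant.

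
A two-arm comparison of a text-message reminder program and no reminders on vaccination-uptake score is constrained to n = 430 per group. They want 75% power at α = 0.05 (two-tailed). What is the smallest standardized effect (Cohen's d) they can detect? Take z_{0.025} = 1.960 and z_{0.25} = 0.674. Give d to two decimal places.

For two independent groups of n = 430 each: d_min = (z_{α/2} + z_β)·√(2/n).
z-sum = 1.960 + 0.674 = 2.634.
d_min = 2.634 × √(2/430) = 2.634 × 0.0682 = 0.180.

d_min ≈ 0.18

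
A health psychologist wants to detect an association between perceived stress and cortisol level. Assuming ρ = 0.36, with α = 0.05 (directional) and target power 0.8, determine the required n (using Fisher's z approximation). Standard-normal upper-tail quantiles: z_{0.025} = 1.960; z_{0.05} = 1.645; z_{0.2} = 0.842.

Fisher's z: C = ½·ln((1+r)/(1−r)) = ½·ln(2.1250) = 0.3769.
n = ((z_{α} + z_β)/C)² + 3.
(1.645 + 0.842) / 0.3769 = 2.487 / 0.3769 = 6.599.
n = 6.599² + 3 = 43.54 + 3 = 46.5.
Round up.

n = 47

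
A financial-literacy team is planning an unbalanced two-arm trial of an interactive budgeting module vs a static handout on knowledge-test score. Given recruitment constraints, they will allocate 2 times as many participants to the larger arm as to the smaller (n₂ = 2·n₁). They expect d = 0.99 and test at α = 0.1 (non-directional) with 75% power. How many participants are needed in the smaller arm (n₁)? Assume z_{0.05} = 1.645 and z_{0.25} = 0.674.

n₁ = 9

With allocation ratio k = n₂/n₁ = 2, Var(x̄₁−x̄₂) = σ²(1/n₁ + 1/(k·n₁)) = σ²·(k+1)/(k·n₁).
So n₁ = (1 + 1/k)·((z_{α/2} + z_β)/d)² = 1.500 × (2.319/0.99)².
n₁ = 1.500 × 5.49 = 8.2.
Round up: n₁ = 9, giving n₂ = 2 × 9 = 18.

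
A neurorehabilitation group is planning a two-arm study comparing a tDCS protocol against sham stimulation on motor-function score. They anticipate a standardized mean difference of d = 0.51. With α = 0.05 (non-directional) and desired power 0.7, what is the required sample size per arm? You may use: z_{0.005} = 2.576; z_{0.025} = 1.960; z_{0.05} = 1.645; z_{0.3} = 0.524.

For two independent groups with equal n: n = 2·((z_{α/2} + z_β) / d)².
z_{α/2} + z_β = 1.960 + 0.524 = 2.484.
n = 2 × (2.484 / 0.51)² = 2 × 4.871² = 2 × 23.72 = 47.4.
Round up to the next whole participant.

n = 48 per group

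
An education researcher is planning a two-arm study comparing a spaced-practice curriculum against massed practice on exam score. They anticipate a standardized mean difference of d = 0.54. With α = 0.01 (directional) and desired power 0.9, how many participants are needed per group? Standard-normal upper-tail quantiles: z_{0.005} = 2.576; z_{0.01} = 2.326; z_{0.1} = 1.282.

n = 90 per group

For two independent groups with equal n: n = 2·((z_{α} + z_β) / d)².
z_{α} + z_β = 2.326 + 1.282 = 3.608.
n = 2 × (3.608 / 0.54)² = 2 × 6.681² = 2 × 44.64 = 89.3.
Round up to the next whole participant.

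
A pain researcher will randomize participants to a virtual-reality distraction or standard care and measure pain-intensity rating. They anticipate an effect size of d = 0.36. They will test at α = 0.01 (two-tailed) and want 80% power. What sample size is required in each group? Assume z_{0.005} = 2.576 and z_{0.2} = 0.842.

n = 181 per group

For two independent groups with equal n: n = 2·((z_{α/2} + z_β) / d)².
z_{α/2} + z_β = 2.576 + 0.842 = 3.418.
n = 2 × (3.418 / 0.36)² = 2 × 9.494² = 2 × 90.14 = 180.3.
Round up to the next whole participant.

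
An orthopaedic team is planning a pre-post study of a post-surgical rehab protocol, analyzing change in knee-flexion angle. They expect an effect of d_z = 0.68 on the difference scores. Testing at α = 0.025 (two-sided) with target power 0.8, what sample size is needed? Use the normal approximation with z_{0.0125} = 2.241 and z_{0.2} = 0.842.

For a paired (one-sample on differences) test: n = ((z_{α/2} + z_β) / d)².
z_{α/2} + z_β = 2.241 + 0.842 = 3.083.
n = (3.083 / 0.68)² = 4.534² = 20.56.
Round up.

n = 21 pairs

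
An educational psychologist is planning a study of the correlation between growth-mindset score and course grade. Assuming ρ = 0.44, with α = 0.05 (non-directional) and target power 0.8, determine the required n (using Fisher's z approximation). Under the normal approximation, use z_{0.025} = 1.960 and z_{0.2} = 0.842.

n = 39

Fisher's z: C = ½·ln((1+r)/(1−r)) = ½·ln(2.5714) = 0.4722.
n = ((z_{α/2} + z_β)/C)² + 3.
(1.960 + 0.842) / 0.4722 = 2.802 / 0.4722 = 5.934.
n = 5.934² + 3 = 35.21 + 3 = 38.2.
Round up.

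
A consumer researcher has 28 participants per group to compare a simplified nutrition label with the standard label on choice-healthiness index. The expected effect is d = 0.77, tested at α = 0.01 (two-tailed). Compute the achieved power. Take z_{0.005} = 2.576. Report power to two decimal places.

power ≈ 0.62

For two equal groups, power = Φ(d·√(n/2) − z_{α/2}).
d·√(n/2) = 0.77 × √(28/2) = 0.77 × 3.742 = 2.881.
z_β = 2.881 − 2.576 = 0.305.
Power = Φ(0.305) = 0.620.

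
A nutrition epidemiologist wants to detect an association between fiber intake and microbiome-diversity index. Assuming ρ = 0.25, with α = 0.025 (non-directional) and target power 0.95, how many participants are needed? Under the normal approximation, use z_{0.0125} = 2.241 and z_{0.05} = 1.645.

Fisher's z: C = ½·ln((1+r)/(1−r)) = ½·ln(1.6667) = 0.2554.
n = ((z_{α/2} + z_β)/C)² + 3.
(2.241 + 1.645) / 0.2554 = 3.886 / 0.2554 = 15.215.
n = 15.215² + 3 = 231.51 + 3 = 234.5.
Round up.

n = 235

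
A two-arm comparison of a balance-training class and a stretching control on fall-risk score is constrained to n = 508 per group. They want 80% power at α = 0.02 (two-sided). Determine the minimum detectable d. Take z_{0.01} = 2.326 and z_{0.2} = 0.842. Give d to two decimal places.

For two independent groups of n = 508 each: d_min = (z_{α/2} + z_β)·√(2/n).
z-sum = 2.326 + 0.842 = 3.168.
d_min = 3.168 × √(2/508) = 3.168 × 0.0627 = 0.199.

d_min ≈ 0.20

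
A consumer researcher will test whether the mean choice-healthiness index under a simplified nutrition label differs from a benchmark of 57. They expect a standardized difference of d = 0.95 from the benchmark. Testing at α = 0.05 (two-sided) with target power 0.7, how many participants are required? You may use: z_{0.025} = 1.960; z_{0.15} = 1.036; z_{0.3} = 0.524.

For a one-sample test: n = ((z_{α/2} + z_β) / d)².
z_{α/2} + z_β = 1.960 + 0.524 = 2.484.
n = (2.484 / 0.95)² = 2.615² = 6.84.
Round up.

n = 7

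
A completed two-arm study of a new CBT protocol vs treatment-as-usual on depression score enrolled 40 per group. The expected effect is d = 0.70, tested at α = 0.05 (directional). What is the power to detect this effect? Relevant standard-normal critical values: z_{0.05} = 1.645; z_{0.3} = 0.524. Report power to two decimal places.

power ≈ 0.93

For two equal groups, power = Φ(d·√(n/2) − z_{α}).
d·√(n/2) = 0.70 × √(40/2) = 0.70 × 4.472 = 3.130.
z_β = 3.130 − 1.645 = 1.485.
Power = Φ(1.485) = 0.931.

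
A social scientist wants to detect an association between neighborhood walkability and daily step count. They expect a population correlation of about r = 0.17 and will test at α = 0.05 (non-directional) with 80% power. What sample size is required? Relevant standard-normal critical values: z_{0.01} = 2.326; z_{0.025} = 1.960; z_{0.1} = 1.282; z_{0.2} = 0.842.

Fisher's z: C = ½·ln((1+r)/(1−r)) = ½·ln(1.4096) = 0.1717.
n = ((z_{α/2} + z_β)/C)² + 3.
(1.960 + 0.842) / 0.1717 = 2.802 / 0.1717 = 16.319.
n = 16.319² + 3 = 266.32 + 3 = 269.3.
Round up.

n = 270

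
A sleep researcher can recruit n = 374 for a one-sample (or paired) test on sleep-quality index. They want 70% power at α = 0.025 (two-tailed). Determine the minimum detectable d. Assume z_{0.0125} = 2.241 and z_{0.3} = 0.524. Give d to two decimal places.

For a single sample (or paired design) of n = 374: d_min = (z_{α/2} + z_β)/√n.
z-sum = 2.241 + 0.524 = 2.765.
d_min = 2.765 / √374 = 2.765 / 19.339 = 0.143.

d_min ≈ 0.14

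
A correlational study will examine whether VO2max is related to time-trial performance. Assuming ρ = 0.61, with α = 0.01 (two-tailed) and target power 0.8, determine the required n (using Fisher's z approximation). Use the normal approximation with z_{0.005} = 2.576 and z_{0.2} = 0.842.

n = 27

Fisher's z: C = ½·ln((1+r)/(1−r)) = ½·ln(4.1282) = 0.7089.
n = ((z_{α/2} + z_β)/C)² + 3.
(2.576 + 0.842) / 0.7089 = 3.418 / 0.7089 = 4.822.
n = 4.822² + 3 = 23.25 + 3 = 26.2.
Round up.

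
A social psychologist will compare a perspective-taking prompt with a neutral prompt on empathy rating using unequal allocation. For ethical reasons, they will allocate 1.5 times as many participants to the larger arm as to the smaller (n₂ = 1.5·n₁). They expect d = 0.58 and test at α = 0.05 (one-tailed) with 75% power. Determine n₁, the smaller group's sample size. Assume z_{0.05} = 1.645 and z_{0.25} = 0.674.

n₁ = 27

With allocation ratio k = n₂/n₁ = 1.5, Var(x̄₁−x̄₂) = σ²(1/n₁ + 1/(k·n₁)) = σ²·(k+1)/(k·n₁).
So n₁ = (1 + 1/k)·((z_{α} + z_β)/d)² = 1.667 × (2.319/0.58)².
n₁ = 1.667 × 15.99 = 26.6.
Round up: n₁ = 27, giving n₂ = ⌈1.5 × 27⌉ = ⌈40.5⌉ = 41.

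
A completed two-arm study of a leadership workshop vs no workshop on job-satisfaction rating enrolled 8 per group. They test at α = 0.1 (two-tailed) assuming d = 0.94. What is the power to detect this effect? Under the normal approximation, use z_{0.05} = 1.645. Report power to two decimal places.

For two equal groups, power = Φ(d·√(n/2) − z_{α/2}).
d·√(n/2) = 0.94 × √(8/2) = 0.94 × 2.000 = 1.880.
z_β = 1.880 − 1.645 = 0.235.
Power = Φ(0.235) = 0.593.

power ≈ 0.59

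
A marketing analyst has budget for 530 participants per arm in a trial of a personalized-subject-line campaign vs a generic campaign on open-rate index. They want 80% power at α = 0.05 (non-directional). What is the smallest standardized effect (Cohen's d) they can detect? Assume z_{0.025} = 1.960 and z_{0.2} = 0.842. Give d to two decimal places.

For two independent groups of n = 530 each: d_min = (z_{α/2} + z_β)·√(2/n).
z-sum = 1.960 + 0.842 = 2.802.
d_min = 2.802 × √(2/530) = 2.802 × 0.0614 = 0.172.

d_min ≈ 0.17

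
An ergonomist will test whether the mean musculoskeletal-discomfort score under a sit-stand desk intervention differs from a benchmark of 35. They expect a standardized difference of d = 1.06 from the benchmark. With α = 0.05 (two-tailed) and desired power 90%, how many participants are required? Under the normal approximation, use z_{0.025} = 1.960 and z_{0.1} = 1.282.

n = 10

For a one-sample test: n = ((z_{α/2} + z_β) / d)².
z_{α/2} + z_β = 1.960 + 1.282 = 3.242.
n = (3.242 / 1.06)² = 3.058² = 9.35.
Round up.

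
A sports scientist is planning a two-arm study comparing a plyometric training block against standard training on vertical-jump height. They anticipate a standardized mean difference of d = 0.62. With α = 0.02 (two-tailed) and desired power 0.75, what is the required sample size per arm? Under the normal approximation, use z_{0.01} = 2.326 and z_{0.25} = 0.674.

For two independent groups with equal n: n = 2·((z_{α/2} + z_β) / d)².
z_{α/2} + z_β = 2.326 + 0.674 = 3.000.
n = 2 × (3.000 / 0.62)² = 2 × 4.839² = 2 × 23.41 = 46.8.
Round up to the next whole participant.

n = 47 per group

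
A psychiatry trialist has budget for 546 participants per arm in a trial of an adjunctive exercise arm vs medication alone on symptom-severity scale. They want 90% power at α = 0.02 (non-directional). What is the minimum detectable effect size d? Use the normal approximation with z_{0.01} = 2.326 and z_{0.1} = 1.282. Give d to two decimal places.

For two independent groups of n = 546 each: d_min = (z_{α/2} + z_β)·√(2/n).
z-sum = 2.326 + 1.282 = 3.608.
d_min = 3.608 × √(2/546) = 3.608 × 0.0605 = 0.218.

d_min ≈ 0.22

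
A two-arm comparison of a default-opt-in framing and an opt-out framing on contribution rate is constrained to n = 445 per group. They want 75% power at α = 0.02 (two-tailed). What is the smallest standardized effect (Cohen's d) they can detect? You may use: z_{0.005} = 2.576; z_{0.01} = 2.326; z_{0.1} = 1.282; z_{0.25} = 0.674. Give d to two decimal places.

d_min ≈ 0.20

For two independent groups of n = 445 each: d_min = (z_{α/2} + z_β)·√(2/n).
z-sum = 2.326 + 0.674 = 3.000.
d_min = 3.000 × √(2/445) = 3.000 × 0.0670 = 0.201.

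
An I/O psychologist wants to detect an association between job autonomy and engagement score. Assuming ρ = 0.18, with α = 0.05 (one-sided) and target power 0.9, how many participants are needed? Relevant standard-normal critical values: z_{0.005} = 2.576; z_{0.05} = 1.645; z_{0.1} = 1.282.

n = 262

Fisher's z: C = ½·ln((1+r)/(1−r)) = ½·ln(1.4390) = 0.1820.
n = ((z_{α} + z_β)/C)² + 3.
(1.645 + 1.282) / 0.1820 = 2.927 / 0.1820 = 16.082.
n = 16.082² + 3 = 258.64 + 3 = 261.6.
Round up.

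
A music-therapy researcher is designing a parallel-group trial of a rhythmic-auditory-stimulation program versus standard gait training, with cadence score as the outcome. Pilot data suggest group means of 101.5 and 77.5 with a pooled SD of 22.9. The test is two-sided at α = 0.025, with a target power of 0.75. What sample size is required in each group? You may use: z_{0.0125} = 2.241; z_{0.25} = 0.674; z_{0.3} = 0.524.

n = 16 per group

Cohen's d = |M₁ − M₂| / SD_pooled = |101.5 − 77.5| / 22.9 = 24.0 / 22.9 = 1.048.
For two independent groups with equal n: n = 2·((z_{α/2} + z_β) / d)².
z_{α/2} + z_β = 2.241 + 0.674 = 2.915.
n = 2 × (2.915 / 1.048)² = 2 × 2.781² = 2 × 7.74 = 15.5.
Round up to the next whole participant.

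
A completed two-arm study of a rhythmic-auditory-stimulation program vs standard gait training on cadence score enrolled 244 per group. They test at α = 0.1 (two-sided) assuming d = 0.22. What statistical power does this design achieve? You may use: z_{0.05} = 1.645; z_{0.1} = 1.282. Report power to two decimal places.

For two equal groups, power = Φ(d·√(n/2) − z_{α/2}).
d·√(n/2) = 0.22 × √(244/2) = 0.22 × 11.045 = 2.430.
z_β = 2.430 − 1.645 = 0.785.
Power = Φ(0.785) = 0.784.

power ≈ 0.78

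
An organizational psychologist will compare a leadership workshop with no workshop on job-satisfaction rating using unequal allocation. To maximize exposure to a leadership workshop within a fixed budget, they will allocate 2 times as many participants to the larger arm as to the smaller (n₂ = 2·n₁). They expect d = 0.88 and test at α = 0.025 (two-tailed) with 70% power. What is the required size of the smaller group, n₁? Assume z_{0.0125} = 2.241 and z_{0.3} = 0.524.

n₁ = 15

With allocation ratio k = n₂/n₁ = 2, Var(x̄₁−x̄₂) = σ²(1/n₁ + 1/(k·n₁)) = σ²·(k+1)/(k·n₁).
So n₁ = (1 + 1/k)·((z_{α/2} + z_β)/d)² = 1.500 × (2.765/0.88)².
n₁ = 1.500 × 9.87 = 14.8.
Round up: n₁ = 15, giving n₂ = 2 × 15 = 30.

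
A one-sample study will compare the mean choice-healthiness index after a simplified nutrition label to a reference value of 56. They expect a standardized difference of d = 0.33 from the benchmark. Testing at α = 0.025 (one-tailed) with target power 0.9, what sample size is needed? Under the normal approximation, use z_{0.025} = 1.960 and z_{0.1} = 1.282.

For a one-sample test: n = ((z_{α} + z_β) / d)².
z_{α} + z_β = 1.960 + 1.282 = 3.242.
n = (3.242 / 0.33)² = 9.824² = 96.52.
Round up.

n = 97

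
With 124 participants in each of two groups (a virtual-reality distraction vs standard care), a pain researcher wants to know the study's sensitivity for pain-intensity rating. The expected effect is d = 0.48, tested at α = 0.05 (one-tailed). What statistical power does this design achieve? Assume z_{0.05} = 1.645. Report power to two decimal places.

power ≈ 0.98

For two equal groups, power = Φ(d·√(n/2) − z_{α}).
d·√(n/2) = 0.48 × √(124/2) = 0.48 × 7.874 = 3.780.
z_β = 3.780 − 1.645 = 2.135.
Power = Φ(2.135) = 0.984.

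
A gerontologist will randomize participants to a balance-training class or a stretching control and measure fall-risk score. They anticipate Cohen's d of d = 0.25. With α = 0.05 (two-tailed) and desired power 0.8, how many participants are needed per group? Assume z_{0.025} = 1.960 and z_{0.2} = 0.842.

n = 252 per group

For two independent groups with equal n: n = 2·((z_{α/2} + z_β) / d)².
z_{α/2} + z_β = 1.960 + 0.842 = 2.802.
n = 2 × (2.802 / 0.25)² = 2 × 11.208² = 2 × 125.62 = 251.2.
Round up to the next whole participant.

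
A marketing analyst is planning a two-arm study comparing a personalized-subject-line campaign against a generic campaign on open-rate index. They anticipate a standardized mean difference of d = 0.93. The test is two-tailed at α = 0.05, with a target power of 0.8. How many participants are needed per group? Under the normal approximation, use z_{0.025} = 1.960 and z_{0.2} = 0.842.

For two independent groups with equal n: n = 2·((z_{α/2} + z_β) / d)².
z_{α/2} + z_β = 1.960 + 0.842 = 2.802.
n = 2 × (2.802 / 0.93)² = 2 × 3.013² = 2 × 9.08 = 18.2.
Round up to the next whole participant.

n = 19 per group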